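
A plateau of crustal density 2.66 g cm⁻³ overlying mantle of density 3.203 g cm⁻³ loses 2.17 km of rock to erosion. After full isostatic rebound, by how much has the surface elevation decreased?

0.368 km

Rebound u = e ρ_c/ρ_m = 2.17 km × 2.66/3.203 = 1.802 km.
Net surface drop = e − u = 2.17 km − 1.802 km = e (ρ_m − ρ_c)/ρ_m = 0.368 km.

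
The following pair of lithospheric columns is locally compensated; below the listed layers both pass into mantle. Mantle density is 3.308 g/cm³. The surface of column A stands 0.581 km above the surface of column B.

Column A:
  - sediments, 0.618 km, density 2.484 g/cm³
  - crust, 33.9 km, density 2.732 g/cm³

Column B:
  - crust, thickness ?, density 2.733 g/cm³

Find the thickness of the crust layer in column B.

31.5 km

Take the compensation level at the base of the deeper column (depth z_c below the surface of column A) and equate Σ ρ_i t_i down to z_c; mantle fills any gap and the z_c terms cancel.
Column A: 0.618×2.484 + 33.9×2.732 + (z_c − 34.518)×3.308
Column B: 0.581×0 + x×2.733 + (z_c − 0.581 − 0 − x)×3.308
The z_c×3.308 term appears on both sides and cancels. Collect the known terms of each column as K = Σ(ρt)_known − 3.308 × (depth of known layers): K_A = 94.149912 − 3.308×34.518 = −20.035632; K_B = 0 − 3.308×(0.581 + 0) = −1.921948.
Balance: K_A = K_B − x×(3.308 − 2.733), so x = (K_B − K_A)/(3.308 − 2.733) = 18.1137/0.575 = 31.5 km.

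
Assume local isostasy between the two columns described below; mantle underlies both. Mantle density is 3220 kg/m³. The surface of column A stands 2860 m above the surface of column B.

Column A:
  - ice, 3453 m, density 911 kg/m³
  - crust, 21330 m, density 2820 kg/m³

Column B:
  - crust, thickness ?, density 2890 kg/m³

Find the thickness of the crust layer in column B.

22100 m

Take the compensation level at the base of the deeper column (depth z_c below the surface of column A) and equate Σ ρ_i t_i down to z_c; mantle fills any gap and the z_c terms cancel.
Column A: 3453×911 + 21330×2820 + (z_c − 24783)×3220
Column B: 2860×0 + x×2890 + (z_c − 2860 − 0 − x)×3220
The z_c×3220 term appears on both sides and cancels. Collect the known terms of each column as K = Σ(ρt)_known − 3220 × (depth of known layers): K_A = 63296283 − 3220×24783 = −16504977; K_B = 0 − 3220×(2860 + 0) = −9209200.
Balance: K_A = K_B − x×(3220 − 2890), so x = (K_B − K_A)/(3220 − 2890) = 7295780/330 = 22100 m.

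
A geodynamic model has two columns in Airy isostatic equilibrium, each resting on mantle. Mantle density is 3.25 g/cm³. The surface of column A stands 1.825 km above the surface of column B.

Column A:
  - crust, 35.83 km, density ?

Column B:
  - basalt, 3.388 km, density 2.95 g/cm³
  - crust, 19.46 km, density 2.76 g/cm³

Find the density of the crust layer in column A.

Take the compensation level at the base of the deeper column (depth z_c below the surface of column A) and equate Σ ρ_i t_i down to z_c; mantle fills any gap and the z_c terms cancel.
Column A: 35.83×ρ + (z_c − 35.83)×3.25
Column B: 1.825×0 + 3.388×2.95 + 19.46×2.76 + (z_c − 1.825 − 22.848)×3.25
The z_c×3.25 term appears on both sides and cancels. Collect the known terms of each column as K = Σ(ρt)_known − 3.25 × (depth of known layers): K_A = 0 − 3.25×35.83 = −116.4475; K_B = 63.7042 − 3.25×(1.825 + 22.848) = −16.48305.
Balance: K_A + 35.83×ρ = K_B, so ρ = (K_B − K_A)/35.83 = 99.9644/35.83 = 2.79 g/cm³.

2.79 g/cm³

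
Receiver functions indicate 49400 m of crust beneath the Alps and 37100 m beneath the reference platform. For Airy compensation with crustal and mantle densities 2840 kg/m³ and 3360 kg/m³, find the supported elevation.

1900 m

Excess crust Δ = 49400 m − 37100 m = 12300 m, split between elevation h and root r with h + r = Δ.
Airy balance ρ_c h = (ρ_m − ρ_c) r gives r = h ρ_c/(ρ_m − ρ_c), so h (1 + ρ_c/(ρ_m − ρ_c)) = Δ, i.e. h = Δ (ρ_m − ρ_c)/ρ_m.
h = 12300 m × 520/3360 = 1900 m.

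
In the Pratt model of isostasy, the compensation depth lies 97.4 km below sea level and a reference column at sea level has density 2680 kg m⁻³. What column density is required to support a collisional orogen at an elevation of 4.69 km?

Pratt balance: ρ_ref D = ρ (D + h).
ρ = ρ_ref D/(D + h) = 2680 × 97.4 km/(97.4 km + 4.69 km) = 2560 kg m⁻³.

2560 kg m⁻³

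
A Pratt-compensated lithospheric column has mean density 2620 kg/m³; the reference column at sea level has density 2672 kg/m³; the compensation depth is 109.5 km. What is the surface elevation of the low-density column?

2.17 km

ρ_ref D = ρ (D + h) → h = D (ρ_ref − ρ)/ρ.
h = 109.5 km × (2672 − 2620)/2620 = 2.17 km.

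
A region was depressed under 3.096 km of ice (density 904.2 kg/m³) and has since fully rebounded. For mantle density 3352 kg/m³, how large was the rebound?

0.835 km

Removing the load lets mantle flow back in; uplift u satisfies ρ_ice t = ρ_m u.
u = t ρ_ice/ρ_m = 3.096 km × 904.2/3352 = 0.835 km.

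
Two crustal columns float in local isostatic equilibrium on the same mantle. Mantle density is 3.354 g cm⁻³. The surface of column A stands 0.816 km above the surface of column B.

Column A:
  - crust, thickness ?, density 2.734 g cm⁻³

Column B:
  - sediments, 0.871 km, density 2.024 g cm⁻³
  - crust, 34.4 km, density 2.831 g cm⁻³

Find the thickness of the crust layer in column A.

35.3 km

Take the compensation level at the base of the deeper column (depth z_c below the surface of column A) and equate Σ ρ_i t_i down to z_c; mantle fills any gap and the z_c terms cancel.
Column A: x×2.734 + (z_c − 0 − x)×3.354
Column B: 0.816×0 + 0.871×2.024 + 34.4×2.831 + (z_c − 0.816 − 35.271)×3.354
The z_c×3.354 term appears on both sides and cancels. Collect the known terms of each column as K = Σ(ρt)_known − 3.354 × (depth of known layers): K_A = 0 − 3.354×0 = 0; K_B = 99.149304 − 3.354×(0.816 + 35.271) = −21.886494.
Balance: K_A − x×(3.354 − 2.734) = K_B, so x = (K_A − K_B)/(3.354 − 2.734) = 21.8865/0.62 = 35.3 km.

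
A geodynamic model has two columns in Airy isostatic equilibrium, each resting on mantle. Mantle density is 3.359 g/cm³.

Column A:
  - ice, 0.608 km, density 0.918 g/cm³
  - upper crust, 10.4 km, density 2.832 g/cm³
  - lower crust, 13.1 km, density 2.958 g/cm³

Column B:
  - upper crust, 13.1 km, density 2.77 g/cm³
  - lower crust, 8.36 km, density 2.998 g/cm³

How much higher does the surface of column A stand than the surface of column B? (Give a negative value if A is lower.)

For any compensation level in the mantle, the mantle terms cancel and isostasy reduces to e = (Σt_A − Σt_B) − (Σ(ρt)_A − Σ(ρt)_B) / ρ_m.
Σt_A = 24.108 km; Σt_B = 21.46 km; Σ(ρt)_A = 68.760744; Σ(ρt)_B = 61.35028 (in km·g/cm³).
e = (24.108 − 21.46) − (68.760744 − 61.35028) / 3.359 = 0.442 km.

0.442 km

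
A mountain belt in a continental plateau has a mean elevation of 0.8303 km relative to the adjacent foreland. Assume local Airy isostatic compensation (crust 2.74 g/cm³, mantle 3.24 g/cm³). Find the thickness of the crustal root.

Isostatic balance requires: the weight of the topography is balanced by the buoyancy of the root, ρ_c h = (ρ_m − ρ_c) r.
r = h · ρ_c / (ρ_m − ρ_c) = 0.8303 km × 2.74 / (3.24 − 2.74) = 4.55 km.

4.55 km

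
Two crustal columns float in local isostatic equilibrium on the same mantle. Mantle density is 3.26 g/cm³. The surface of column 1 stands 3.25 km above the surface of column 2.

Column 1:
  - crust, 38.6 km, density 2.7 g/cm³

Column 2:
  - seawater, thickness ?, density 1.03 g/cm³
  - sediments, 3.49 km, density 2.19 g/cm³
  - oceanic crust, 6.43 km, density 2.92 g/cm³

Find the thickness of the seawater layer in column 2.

2.29 km

Take the compensation level at the base of the deeper column (depth z_c below the surface of column 1) and equate Σ ρ_i t_i down to z_c; mantle fills any gap and the z_c terms cancel.
Column 1: 38.6×2.7 + (z_c − 38.6)×3.26
Column 2: 3.25×0 + x×1.03 + 3.49×2.19 + 6.43×2.92 + (z_c − 3.25 − 9.92 − x)×3.26
The z_c×3.26 term appears on both sides and cancels. Collect the known terms of each column as K = Σ(ρt)_known − 3.26 × (depth of known layers): K_1 = 104.22 − 3.26×38.6 = −21.616; K_2 = 26.4187 − 3.26×(3.25 + 9.92) = −16.5155.
Balance: K_1 = K_2 − x×(3.26 − 1.03), so x = (K_2 − K_1)/(3.26 − 1.03) = 5.1005/2.23 = 2.29 km.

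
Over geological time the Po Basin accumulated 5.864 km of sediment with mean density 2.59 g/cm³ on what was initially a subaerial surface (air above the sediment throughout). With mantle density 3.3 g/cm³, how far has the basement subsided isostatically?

4.6 km

Subaerial load: s = t ρ_sed / ρ_m = 5.864 km × 2.59/3.3 = 4.6 km.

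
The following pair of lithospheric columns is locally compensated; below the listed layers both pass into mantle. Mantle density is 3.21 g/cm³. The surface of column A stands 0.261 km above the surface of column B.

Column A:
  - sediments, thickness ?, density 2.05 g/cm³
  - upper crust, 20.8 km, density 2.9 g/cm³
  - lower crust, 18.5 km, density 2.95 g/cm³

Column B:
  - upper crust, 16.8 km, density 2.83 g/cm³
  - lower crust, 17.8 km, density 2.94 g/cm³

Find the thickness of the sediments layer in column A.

Take the compensation level at the base of the deeper column (depth z_c below the surface of column A) and equate Σ ρ_i t_i down to z_c; mantle fills any gap and the z_c terms cancel.
Column A: x×2.05 + 20.8×2.9 + 18.5×2.95 + (z_c − 39.3 − x)×3.21
Column B: 0.261×0 + 16.8×2.83 + 17.8×2.94 + (z_c − 0.261 − 34.6)×3.21
The z_c×3.21 term appears on both sides and cancels. Collect the known terms of each column as K = Σ(ρt)_known − 3.21 × (depth of known layers): K_A = 114.895 − 3.21×39.3 = −11.258; K_B = 99.876 − 3.21×(0.261 + 34.6) = −12.02781.
Balance: K_A − x×(3.21 − 2.05) = K_B, so x = (K_A − K_B)/(3.21 − 2.05) = 0.76981/1.16 = 0.664 km.

0.664 km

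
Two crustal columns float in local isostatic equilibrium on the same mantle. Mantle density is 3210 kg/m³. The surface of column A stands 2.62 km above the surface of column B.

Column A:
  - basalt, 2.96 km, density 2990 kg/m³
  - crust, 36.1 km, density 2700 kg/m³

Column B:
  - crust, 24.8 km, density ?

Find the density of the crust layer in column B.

Take the compensation level at the base of the deeper column (depth z_c below the surface of column A) and equate Σ ρ_i t_i down to z_c; mantle fills any gap and the z_c terms cancel.
Column A: 2.96×2990 + 36.1×2700 + (z_c − 39.06)×3210
Column B: 2.62×0 + 24.8×ρ + (z_c − 2.62 − 24.8)×3210
The z_c×3210 term appears on both sides and cancels. Collect the known terms of each column as K = Σ(ρt)_known − 3210 × (depth of known layers): K_A = 106320.4 − 3210×39.06 = −19062.2; K_B = 0 − 3210×(2.62 + 24.8) = −88018.2.
Balance: K_A = K_B + 24.8×ρ, so ρ = (K_A − K_B)/24.8 = 68956/24.8 = 2780 kg/m³.

2780 kg/m³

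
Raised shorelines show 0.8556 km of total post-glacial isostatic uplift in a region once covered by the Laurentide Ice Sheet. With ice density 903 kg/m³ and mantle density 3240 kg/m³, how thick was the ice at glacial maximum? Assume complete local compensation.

u = t ρ_ice/ρ_m → t = u ρ_m/ρ_ice = 0.8556 km × 3240/903 = 3.07 km.

3.07 km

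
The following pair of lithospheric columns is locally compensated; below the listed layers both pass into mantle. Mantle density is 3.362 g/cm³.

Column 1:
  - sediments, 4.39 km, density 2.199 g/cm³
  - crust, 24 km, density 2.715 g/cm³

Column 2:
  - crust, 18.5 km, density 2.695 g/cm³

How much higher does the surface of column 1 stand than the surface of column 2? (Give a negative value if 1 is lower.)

For any compensation level in the mantle, the mantle terms cancel and isostasy reduces to e = (Σt_1 − Σt_2) − (Σ(ρt)_1 − Σ(ρt)_2) / ρ_m.
Σt_1 = 28.39 km; Σt_2 = 18.5 km; Σ(ρt)_1 = 74.81361; Σ(ρt)_2 = 49.8575 (in km·g/cm³).
e = (28.39 − 18.5) − (74.81361 − 49.8575) / 3.362 = 2.47 km.

2.47 km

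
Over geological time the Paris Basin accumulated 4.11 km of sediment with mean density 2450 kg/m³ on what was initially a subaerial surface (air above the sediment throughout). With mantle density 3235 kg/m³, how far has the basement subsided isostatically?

3.11 km

Subaerial load: s = t ρ_sed / ρ_m = 4.11 km × 2450/3235 = 3.11 km.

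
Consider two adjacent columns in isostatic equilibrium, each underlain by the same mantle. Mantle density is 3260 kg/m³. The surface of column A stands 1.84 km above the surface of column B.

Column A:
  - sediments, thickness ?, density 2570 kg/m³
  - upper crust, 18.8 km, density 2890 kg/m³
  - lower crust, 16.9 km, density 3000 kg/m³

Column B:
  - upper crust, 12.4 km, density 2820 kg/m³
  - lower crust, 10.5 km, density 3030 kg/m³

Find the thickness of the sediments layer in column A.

Take the compensation level at the base of the deeper column (depth z_c below the surface of column A) and equate Σ ρ_i t_i down to z_c; mantle fills any gap and the z_c terms cancel.
Column A: x×2570 + 18.8×2890 + 16.9×3000 + (z_c − 35.7 − x)×3260
Column B: 1.84×0 + 12.4×2820 + 10.5×3030 + (z_c − 1.84 − 22.9)×3260
The z_c×3260 term appears on both sides and cancels. Collect the known terms of each column as K = Σ(ρt)_known − 3260 × (depth of known layers): K_A = 105032 − 3260×35.7 = −11350; K_B = 66783 − 3260×(1.84 + 22.9) = −13869.4.
Balance: K_A − x×(3260 − 2570) = K_B, so x = (K_A − K_B)/(3260 − 2570) = 2519.4/690 = 3.65 km.

3.65 km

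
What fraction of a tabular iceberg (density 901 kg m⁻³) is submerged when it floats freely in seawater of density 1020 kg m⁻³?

Submerged fraction = ρ_obj/ρ_fluid = 901/1020 = 88.3%.

88.3%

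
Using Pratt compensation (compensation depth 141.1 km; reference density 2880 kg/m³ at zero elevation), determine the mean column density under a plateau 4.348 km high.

2790 kg/m³

Pratt balance: ρ_ref D = ρ (D + h).
ρ = ρ_ref D/(D + h) = 2880 × 141.1 km/(141.1 km + 4.348 km) = 2790 kg/m³.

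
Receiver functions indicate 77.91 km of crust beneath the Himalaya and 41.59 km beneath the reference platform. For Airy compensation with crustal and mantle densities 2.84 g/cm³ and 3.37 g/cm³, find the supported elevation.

5.71 km

Excess crust Δ = 77.91 km − 41.59 km = 36.32 km, split between elevation h and root r with h + r = Δ.
Airy balance ρ_c h = (ρ_m − ρ_c) r gives r = h ρ_c/(ρ_m − ρ_c), so h (1 + ρ_c/(ρ_m − ρ_c)) = Δ, i.e. h = Δ (ρ_m − ρ_c)/ρ_m.
h = 36.32 km × 0.53/3.37 = 5.71 km.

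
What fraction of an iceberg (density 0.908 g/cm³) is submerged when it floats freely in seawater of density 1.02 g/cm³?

89%

Submerged fraction = ρ_obj/ρ_fluid = 0.908/1.02 = 89%.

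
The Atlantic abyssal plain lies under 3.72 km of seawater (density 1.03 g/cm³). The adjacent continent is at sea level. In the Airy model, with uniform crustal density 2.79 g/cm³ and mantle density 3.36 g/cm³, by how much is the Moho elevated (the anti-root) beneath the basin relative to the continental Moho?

11.5 km

Isostatic balance requires: replacing crust with seawater at the top is compensated by replacing crust with mantle at the base: d (ρ_c − ρ_w) = a (ρ_m − ρ_c).
a = d (ρ_c − ρ_w)/(ρ_m − ρ_c) = 3.72 km × 1.76/0.57 = 11.5 km.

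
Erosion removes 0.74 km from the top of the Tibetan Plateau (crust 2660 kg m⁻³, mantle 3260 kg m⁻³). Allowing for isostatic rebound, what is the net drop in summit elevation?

Rebound u = e ρ_c/ρ_m = 0.74 km × 2660/3260 = 0.6038 km.
Net surface drop = e − u = 0.74 km − 0.6038 km = e (ρ_m − ρ_c)/ρ_m = 0.136 km.

0.136 km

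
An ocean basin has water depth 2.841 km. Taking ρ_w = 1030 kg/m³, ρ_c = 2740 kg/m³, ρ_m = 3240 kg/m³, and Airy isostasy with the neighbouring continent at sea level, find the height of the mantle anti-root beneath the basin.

Balancing pressure at the compensation depth: replacing crust with seawater at the top is compensated by replacing crust with mantle at the base: d (ρ_c − ρ_w) = a (ρ_m − ρ_c).
a = d (ρ_c − ρ_w)/(ρ_m − ρ_c) = 2.841 km × 1710/500 = 9.72 km.

9.72 km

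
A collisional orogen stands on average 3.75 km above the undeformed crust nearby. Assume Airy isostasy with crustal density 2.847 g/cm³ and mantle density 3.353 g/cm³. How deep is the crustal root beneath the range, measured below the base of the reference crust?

In Airy isostatic equilibrium: the weight of the topography is balanced by the buoyancy of the root, ρ_c h = (ρ_m − ρ_c) r.
r = h · ρ_c / (ρ_m − ρ_c) = 3.75 km × 2.847 / (3.353 − 2.847) = 21.1 km.

21.1 km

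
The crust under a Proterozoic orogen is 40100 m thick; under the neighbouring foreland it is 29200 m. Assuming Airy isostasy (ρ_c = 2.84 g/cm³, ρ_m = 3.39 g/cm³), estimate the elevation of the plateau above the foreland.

Excess crust Δ = 40100 m − 29200 m = 10900 m, split between elevation h and root r with h + r = Δ.
Airy balance ρ_c h = (ρ_m − ρ_c) r gives r = h ρ_c/(ρ_m − ρ_c), so h (1 + ρ_c/(ρ_m − ρ_c)) = Δ, i.e. h = Δ (ρ_m − ρ_c)/ρ_m.
h = 10900 m × 0.55/3.39 = 1770 m.

1770 m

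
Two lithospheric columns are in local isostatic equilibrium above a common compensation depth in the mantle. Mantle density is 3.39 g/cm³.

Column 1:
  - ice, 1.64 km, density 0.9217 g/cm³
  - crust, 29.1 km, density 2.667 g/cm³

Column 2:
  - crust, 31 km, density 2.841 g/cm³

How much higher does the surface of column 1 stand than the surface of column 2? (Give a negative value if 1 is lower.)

2.38 km

For any compensation level in the mantle, the mantle terms cancel and isostasy reduces to e = (Σt_1 − Σt_2) − (Σ(ρt)_1 − Σ(ρt)_2) / ρ_m.
Σt_1 = 30.74 km; Σt_2 = 31 km; Σ(ρt)_1 = 79.121288; Σ(ρt)_2 = 88.071 (in km·g/cm³).
e = (30.74 − 31) − (79.121288 − 88.071) / 3.39 = 2.38 km.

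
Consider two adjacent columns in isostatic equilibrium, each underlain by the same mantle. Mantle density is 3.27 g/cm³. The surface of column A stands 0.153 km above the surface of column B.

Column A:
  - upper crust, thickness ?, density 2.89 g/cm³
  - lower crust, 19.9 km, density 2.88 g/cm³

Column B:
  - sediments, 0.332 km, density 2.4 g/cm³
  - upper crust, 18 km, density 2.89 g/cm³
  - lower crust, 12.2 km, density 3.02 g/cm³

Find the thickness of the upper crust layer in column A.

7.68 km

Take the compensation level at the base of the deeper column (depth z_c below the surface of column A) and equate Σ ρ_i t_i down to z_c; mantle fills any gap and the z_c terms cancel.
Column A: x×2.89 + 19.9×2.88 + (z_c − 19.9 − x)×3.27
Column B: 0.153×0 + 0.332×2.4 + 18×2.89 + 12.2×3.02 + (z_c − 0.153 − 30.532)×3.27
The z_c×3.27 term appears on both sides and cancels. Collect the known terms of each column as K = Σ(ρt)_known − 3.27 × (depth of known layers): K_A = 57.312 − 3.27×19.9 = −7.761; K_B = 89.6608 − 3.27×(0.153 + 30.532) = −10.67915.
Balance: K_A − x×(3.27 − 2.89) = K_B, so x = (K_A − K_B)/(3.27 − 2.89) = 2.91815/0.38 = 7.68 km.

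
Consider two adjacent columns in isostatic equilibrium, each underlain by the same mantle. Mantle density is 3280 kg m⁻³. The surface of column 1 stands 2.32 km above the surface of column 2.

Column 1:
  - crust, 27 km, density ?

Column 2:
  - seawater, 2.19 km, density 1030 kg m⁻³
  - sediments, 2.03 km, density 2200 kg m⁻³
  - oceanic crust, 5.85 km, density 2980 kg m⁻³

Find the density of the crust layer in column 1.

Take the compensation level at the base of the deeper column (depth z_c below the surface of column 1) and equate Σ ρ_i t_i down to z_c; mantle fills any gap and the z_c terms cancel.
Column 1: 27×ρ + (z_c − 27)×3280
Column 2: 2.32×0 + 2.19×1030 + 2.03×2200 + 5.85×2980 + (z_c − 2.32 − 10.07)×3280
The z_c×3280 term appears on both sides and cancels. Collect the known terms of each column as K = Σ(ρt)_known − 3280 × (depth of known layers): K_1 = 0 − 3280×27 = −88560; K_2 = 24154.7 − 3280×(2.32 + 10.07) = −16484.5.
Balance: K_1 + 27×ρ = K_2, so ρ = (K_2 − K_1)/27 = 72075.5/27 = 2670 kg m⁻³.

2670 kg m⁻³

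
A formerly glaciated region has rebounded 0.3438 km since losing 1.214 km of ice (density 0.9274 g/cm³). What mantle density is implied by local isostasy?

ρ_m = ρ_ice t / u = 0.9274 × 1.214 km/0.3438 km = 3.27 g/cm³.

3.27 g/cm³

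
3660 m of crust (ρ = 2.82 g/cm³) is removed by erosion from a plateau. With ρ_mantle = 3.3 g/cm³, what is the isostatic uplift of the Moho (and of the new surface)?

Unloading: uplift u = e ρ_c/ρ_m = 3660 m × 2.82/3.3 = 3130 m.

3130 m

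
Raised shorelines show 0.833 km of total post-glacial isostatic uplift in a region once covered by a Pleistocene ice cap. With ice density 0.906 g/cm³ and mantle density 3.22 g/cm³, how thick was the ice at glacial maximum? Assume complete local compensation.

u = t ρ_ice/ρ_m → t = u ρ_m/ρ_ice = 0.833 km × 3.22/0.906 = 2.96 km.

2.96 km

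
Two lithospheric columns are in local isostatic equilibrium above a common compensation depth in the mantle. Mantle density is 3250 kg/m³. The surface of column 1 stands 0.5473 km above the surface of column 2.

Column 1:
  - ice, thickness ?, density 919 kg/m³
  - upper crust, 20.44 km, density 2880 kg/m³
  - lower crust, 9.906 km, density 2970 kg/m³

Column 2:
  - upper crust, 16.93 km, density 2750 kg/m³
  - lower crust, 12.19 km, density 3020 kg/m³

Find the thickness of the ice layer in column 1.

Take the compensation level at the base of the deeper column (depth z_c below the surface of column 1) and equate Σ ρ_i t_i down to z_c; mantle fills any gap and the z_c terms cancel.
Column 1: x×919 + 20.44×2880 + 9.906×2970 + (z_c − 30.346 − x)×3250
Column 2: 0.5473×0 + 16.93×2750 + 12.19×3020 + (z_c − 0.5473 − 29.12)×3250
The z_c×3250 term appears on both sides and cancels. Collect the known terms of each column as K = Σ(ρt)_known − 3250 × (depth of known layers): K_1 = 88288.02 − 3250×30.346 = −10336.48; K_2 = 83371.3 − 3250×(0.5473 + 29.12) = −13047.425.
Balance: K_1 − x×(3250 − 919) = K_2, so x = (K_1 − K_2)/(3250 − 919) = 2710.95/2331 = 1.16 km.

1.16 km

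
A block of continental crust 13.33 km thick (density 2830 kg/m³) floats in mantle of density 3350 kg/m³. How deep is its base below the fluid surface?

Draft d = t ρ_obj/ρ_fluid = 13.33 km × 2830/3350 = 11.3 km.

11.3 km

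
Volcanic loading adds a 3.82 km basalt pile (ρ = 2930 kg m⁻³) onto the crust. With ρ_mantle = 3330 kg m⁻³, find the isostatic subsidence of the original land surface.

3.36 km

Subaerial loading: s = t ρ_load / ρ_m.
s = 3.82 km × 2930/3330 = 3.36 km.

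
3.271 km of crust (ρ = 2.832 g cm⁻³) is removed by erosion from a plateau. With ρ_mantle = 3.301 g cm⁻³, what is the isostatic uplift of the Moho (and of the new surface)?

Unloading: uplift u = e ρ_c/ρ_m = 3.271 km × 2.832/3.301 = 2.81 km.

2.81 km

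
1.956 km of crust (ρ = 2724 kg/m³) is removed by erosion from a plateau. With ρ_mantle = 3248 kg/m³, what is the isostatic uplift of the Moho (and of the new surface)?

1.64 km

Unloading: uplift u = e ρ_c/ρ_m = 1.956 km × 2724/3248 = 1.64 km.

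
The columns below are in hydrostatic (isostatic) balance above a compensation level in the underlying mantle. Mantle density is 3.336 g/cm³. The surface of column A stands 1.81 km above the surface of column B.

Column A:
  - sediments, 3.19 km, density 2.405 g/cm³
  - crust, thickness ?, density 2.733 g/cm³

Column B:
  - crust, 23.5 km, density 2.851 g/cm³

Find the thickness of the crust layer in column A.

24 km

Take the compensation level at the base of the deeper column (depth z_c below the surface of column A) and equate Σ ρ_i t_i down to z_c; mantle fills any gap and the z_c terms cancel.
Column A: 3.19×2.405 + x×2.733 + (z_c − 3.19 − x)×3.336
Column B: 1.81×0 + 23.5×2.851 + (z_c − 1.81 − 23.5)×3.336
The z_c×3.336 term appears on both sides and cancels. Collect the known terms of each column as K = Σ(ρt)_known − 3.336 × (depth of known layers): K_A = 7.67195 − 3.336×3.19 = −2.96989; K_B = 66.9985 − 3.336×(1.81 + 23.5) = −17.43566.
Balance: K_A − x×(3.336 − 2.733) = K_B, so x = (K_A − K_B)/(3.336 − 2.733) = 14.4658/0.603 = 24 km.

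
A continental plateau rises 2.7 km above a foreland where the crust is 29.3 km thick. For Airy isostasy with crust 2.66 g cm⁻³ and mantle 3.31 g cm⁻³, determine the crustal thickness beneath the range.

43 km

Root depth r = h ρ_c / (ρ_m − ρ_c) = 2.7 km × 2.66 / 0.65 = 11.05 km.
Total thickness = T + h + r = 29.3 km + 2.7 km + 11.05 km = 43 km.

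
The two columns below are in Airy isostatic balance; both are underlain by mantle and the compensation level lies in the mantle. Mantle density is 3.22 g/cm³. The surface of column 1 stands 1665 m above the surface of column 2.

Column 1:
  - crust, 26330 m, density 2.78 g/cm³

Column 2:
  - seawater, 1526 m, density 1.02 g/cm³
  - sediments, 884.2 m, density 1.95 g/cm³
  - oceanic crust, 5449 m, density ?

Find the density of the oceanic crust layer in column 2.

Take the compensation level at the base of the deeper column (depth z_c below the surface of column 1) and equate Σ ρ_i t_i down to z_c; mantle fills any gap and the z_c terms cancel.
Column 1: 26330×2.78 + (z_c − 26330)×3.22
Column 2: 1665×0 + 1526×1.02 + 884.2×1.95 + 5449×ρ + (z_c − 1665 − 7859.2)×3.22
The z_c×3.22 term appears on both sides and cancels. Collect the known terms of each column as K = Σ(ρt)_known − 3.22 × (depth of known layers): K_1 = 73197.4 − 3.22×26330 = −11585.2; K_2 = 3280.71 − 3.22×(1665 + 7859.2) = −27387.214.
Balance: K_1 = K_2 + 5449×ρ, so ρ = (K_1 − K_2)/5449 = 15802/5449 = 2.9 g/cm³.

2.9 g/cm³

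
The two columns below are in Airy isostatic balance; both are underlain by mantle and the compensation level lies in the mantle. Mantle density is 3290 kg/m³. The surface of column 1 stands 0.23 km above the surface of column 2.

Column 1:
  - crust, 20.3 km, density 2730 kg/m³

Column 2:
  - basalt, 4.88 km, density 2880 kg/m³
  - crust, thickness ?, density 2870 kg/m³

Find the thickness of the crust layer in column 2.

Take the compensation level at the base of the deeper column (depth z_c below the surface of column 1) and equate Σ ρ_i t_i down to z_c; mantle fills any gap and the z_c terms cancel.
Column 1: 20.3×2730 + (z_c − 20.3)×3290
Column 2: 0.23×0 + 4.88×2880 + x×2870 + (z_c − 0.23 − 4.88 − x)×3290
The z_c×3290 term appears on both sides and cancels. Collect the known terms of each column as K = Σ(ρt)_known − 3290 × (depth of known layers): K_1 = 55419 − 3290×20.3 = −11368; K_2 = 14054.4 − 3290×(0.23 + 4.88) = −2757.5.
Balance: K_1 = K_2 − x×(3290 − 2870), so x = (K_2 − K_1)/(3290 − 2870) = 8610.5/420 = 20.5 km.

20.5 km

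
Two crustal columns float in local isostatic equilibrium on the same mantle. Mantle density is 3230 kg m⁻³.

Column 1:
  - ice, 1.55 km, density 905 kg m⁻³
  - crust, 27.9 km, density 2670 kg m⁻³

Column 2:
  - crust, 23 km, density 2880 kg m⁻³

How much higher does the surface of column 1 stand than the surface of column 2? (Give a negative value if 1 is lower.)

3.46 km

For any compensation level in the mantle, the mantle terms cancel and isostasy reduces to e = (Σt_1 − Σt_2) − (Σ(ρt)_1 − Σ(ρt)_2) / ρ_m.
Σt_1 = 29.45 km; Σt_2 = 23 km; Σ(ρt)_1 = 75895.75; Σ(ρt)_2 = 66240 (in km·kg m⁻³).
e = (29.45 − 23) − (75895.75 − 66240) / 3230 = 3.46 km.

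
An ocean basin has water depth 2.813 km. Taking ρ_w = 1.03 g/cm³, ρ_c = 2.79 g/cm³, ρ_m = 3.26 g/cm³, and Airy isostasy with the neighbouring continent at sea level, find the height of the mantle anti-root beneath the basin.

In Airy isostatic equilibrium: replacing crust with seawater at the top is compensated by replacing crust with mantle at the base: d (ρ_c − ρ_w) = a (ρ_m − ρ_c).
a = d (ρ_c − ρ_w)/(ρ_m − ρ_c) = 2.813 km × 1.76/0.47 = 10.5 km.

10.5 km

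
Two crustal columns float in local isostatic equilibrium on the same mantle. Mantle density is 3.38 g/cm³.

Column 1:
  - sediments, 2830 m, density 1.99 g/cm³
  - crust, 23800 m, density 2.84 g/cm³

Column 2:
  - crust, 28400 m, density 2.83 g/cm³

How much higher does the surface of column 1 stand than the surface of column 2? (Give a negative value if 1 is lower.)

For any compensation level in the mantle, the mantle terms cancel and isostasy reduces to e = (Σt_1 − Σt_2) − (Σ(ρt)_1 − Σ(ρt)_2) / ρ_m.
Σt_1 = 26630 m; Σt_2 = 28400 m; Σ(ρt)_1 = 73223.7; Σ(ρt)_2 = 80372 (in m·g/cm³).
e = (26630 − 28400) − (73223.7 − 80372) / 3.38 = 345 m.

345 m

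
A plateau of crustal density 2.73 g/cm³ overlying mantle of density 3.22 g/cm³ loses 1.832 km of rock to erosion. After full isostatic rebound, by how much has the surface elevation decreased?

Rebound u = e ρ_c/ρ_m = 1.832 km × 2.73/3.22 = 1.553 km.
Net surface drop = e − u = 1.832 km − 1.553 km = e (ρ_m − ρ_c)/ρ_m = 0.279 km.

0.279 km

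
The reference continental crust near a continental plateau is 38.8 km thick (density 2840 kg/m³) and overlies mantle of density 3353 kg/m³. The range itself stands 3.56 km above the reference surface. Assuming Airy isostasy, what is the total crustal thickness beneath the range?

Root depth r = h ρ_c / (ρ_m − ρ_c) = 3.56 km × 2840 / 513 = 19.71 km.
Total thickness = T + h + r = 38.8 km + 3.56 km + 19.71 km = 62.1 km.

62.1 km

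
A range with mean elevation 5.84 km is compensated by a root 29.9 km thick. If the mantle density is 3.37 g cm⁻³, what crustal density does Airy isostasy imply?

2.82 g cm⁻³

ρ_c h = (ρ_m − ρ_c) r → ρ_c (h + r) = ρ_m r → ρ_c = ρ_m r / (h + r).
ρ_c = 3.37 × 29.9 km / (5.84 km + 29.9 km) = 2.82 g cm⁻³.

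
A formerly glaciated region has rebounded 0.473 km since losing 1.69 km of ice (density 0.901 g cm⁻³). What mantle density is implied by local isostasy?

3.22 g cm⁻³

ρ_m = ρ_ice t / u = 0.901 × 1.69 km/0.473 km = 3.22 g cm⁻³.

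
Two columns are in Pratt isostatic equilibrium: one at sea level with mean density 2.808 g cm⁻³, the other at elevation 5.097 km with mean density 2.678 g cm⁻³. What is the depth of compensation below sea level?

ρ_ref D = ρ (D + h) → D (ρ_ref − ρ) = ρ h.
D = ρ h/(ρ_ref − ρ) = 2.678 × 5.097 km/(2.808 − 2.678) = 105 km.

105 km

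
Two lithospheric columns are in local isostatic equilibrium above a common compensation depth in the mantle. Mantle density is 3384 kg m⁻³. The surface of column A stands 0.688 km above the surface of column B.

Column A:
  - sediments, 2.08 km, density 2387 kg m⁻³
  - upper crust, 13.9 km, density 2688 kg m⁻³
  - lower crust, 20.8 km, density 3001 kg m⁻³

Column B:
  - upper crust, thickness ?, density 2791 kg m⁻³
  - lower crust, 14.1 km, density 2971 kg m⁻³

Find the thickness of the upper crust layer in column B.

19.5 km

Take the compensation level at the base of the deeper column (depth z_c below the surface of column A) and equate Σ ρ_i t_i down to z_c; mantle fills any gap and the z_c terms cancel.
Column A: 2.08×2387 + 13.9×2688 + 20.8×3001 + (z_c − 36.78)×3384
Column B: 0.688×0 + x×2791 + 14.1×2971 + (z_c − 0.688 − 14.1 − x)×3384
The z_c×3384 term appears on both sides and cancels. Collect the known terms of each column as K = Σ(ρt)_known − 3384 × (depth of known layers): K_A = 104748.96 − 3384×36.78 = −19714.56; K_B = 41891.1 − 3384×(0.688 + 14.1) = −8151.492.
Balance: K_A = K_B − x×(3384 − 2791), so x = (K_B − K_A)/(3384 − 2791) = 11563.1/593 = 19.5 km.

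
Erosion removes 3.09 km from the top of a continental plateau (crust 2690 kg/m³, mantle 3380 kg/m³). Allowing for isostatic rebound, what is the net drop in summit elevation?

Rebound u = e ρ_c/ρ_m = 3.09 km × 2690/3380 = 2.459 km.
Net surface drop = e − u = 3.09 km − 2.459 km = e (ρ_m − ρ_c)/ρ_m = 0.631 km.

0.631 km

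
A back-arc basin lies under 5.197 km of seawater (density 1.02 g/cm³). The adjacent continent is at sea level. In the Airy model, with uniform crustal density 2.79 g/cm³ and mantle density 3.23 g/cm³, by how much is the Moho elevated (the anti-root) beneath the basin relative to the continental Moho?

Isostatic balance requires: replacing crust with seawater at the top is compensated by replacing crust with mantle at the base: d (ρ_c − ρ_w) = a (ρ_m − ρ_c).
a = d (ρ_c − ρ_w)/(ρ_m − ρ_c) = 5.197 km × 1.77/0.44 = 20.9 km.

20.9 km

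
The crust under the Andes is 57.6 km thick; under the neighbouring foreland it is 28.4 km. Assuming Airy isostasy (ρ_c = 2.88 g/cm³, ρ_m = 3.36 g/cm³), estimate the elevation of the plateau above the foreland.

4.17 km

Excess crust Δ = 57.6 km − 28.4 km = 29.2 km, split between elevation h and root r with h + r = Δ.
Airy balance ρ_c h = (ρ_m − ρ_c) r gives r = h ρ_c/(ρ_m − ρ_c), so h (1 + ρ_c/(ρ_m − ρ_c)) = Δ, i.e. h = Δ (ρ_m − ρ_c)/ρ_m.
h = 29.2 km × 0.48/3.36 = 4.17 km.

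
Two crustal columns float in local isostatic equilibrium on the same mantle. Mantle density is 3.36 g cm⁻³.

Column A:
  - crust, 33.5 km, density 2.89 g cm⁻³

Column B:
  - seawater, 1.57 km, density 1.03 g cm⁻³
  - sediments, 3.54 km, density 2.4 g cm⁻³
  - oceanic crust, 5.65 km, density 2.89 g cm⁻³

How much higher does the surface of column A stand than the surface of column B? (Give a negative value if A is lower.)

1.8 km

For any compensation level in the mantle, the mantle terms cancel and isostasy reduces to e = (Σt_A − Σt_B) − (Σ(ρt)_A − Σ(ρt)_B) / ρ_m.
Σt_A = 33.5 km; Σt_B = 10.76 km; Σ(ρt)_A = 96.815; Σ(ρt)_B = 26.4416 (in km·g cm⁻³).
e = (33.5 − 10.76) − (96.815 − 26.4416) / 3.36 = 1.8 km.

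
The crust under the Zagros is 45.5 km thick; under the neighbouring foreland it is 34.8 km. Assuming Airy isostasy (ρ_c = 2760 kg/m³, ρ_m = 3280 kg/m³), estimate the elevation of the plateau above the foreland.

1.7 km

Excess crust Δ = 45.5 km − 34.8 km = 10.7 km, split between elevation h and root r with h + r = Δ.
Airy balance ρ_c h = (ρ_m − ρ_c) r gives r = h ρ_c/(ρ_m − ρ_c), so h (1 + ρ_c/(ρ_m − ρ_c)) = Δ, i.e. h = Δ (ρ_m − ρ_c)/ρ_m.
h = 10.7 km × 520/3280 = 1.7 km.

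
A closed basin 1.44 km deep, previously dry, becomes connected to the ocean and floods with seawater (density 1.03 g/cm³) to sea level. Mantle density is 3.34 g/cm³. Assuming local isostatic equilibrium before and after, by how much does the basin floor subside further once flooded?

0.642 km

After flooding the water column is d + s deep. Its weight must equal the weight of mantle displaced by the extra subsidence s: (d + s) ρ_w = s ρ_m.
s = d ρ_w / (ρ_m − ρ_w) = 1.44 km × 1.03/(3.34 − 1.03) = 0.642 km.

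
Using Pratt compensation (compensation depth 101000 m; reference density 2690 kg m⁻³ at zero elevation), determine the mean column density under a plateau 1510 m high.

2650 kg m⁻³

Pratt balance: ρ_ref D = ρ (D + h).
ρ = ρ_ref D/(D + h) = 2690 × 101000 m/(101000 m + 1510 m) = 2650 kg m⁻³.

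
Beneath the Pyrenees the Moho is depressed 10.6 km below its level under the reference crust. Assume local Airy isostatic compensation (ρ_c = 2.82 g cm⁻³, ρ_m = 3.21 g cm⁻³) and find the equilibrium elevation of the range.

1.47 km

Isostatic balance requires: ρ_c h = (ρ_m − ρ_c) r.
h = r (ρ_m − ρ_c) / ρ_c = 10.6 km × (3.21 − 2.82) / 2.82 = 1.47 km.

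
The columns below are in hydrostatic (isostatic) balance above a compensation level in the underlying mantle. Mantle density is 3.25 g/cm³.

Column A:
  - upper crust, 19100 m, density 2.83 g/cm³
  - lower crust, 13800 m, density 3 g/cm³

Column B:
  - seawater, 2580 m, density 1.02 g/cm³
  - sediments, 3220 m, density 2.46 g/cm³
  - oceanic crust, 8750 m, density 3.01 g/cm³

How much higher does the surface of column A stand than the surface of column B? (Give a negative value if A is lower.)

331 m

For any compensation level in the mantle, the mantle terms cancel and isostasy reduces to e = (Σt_A − Σt_B) − (Σ(ρt)_A − Σ(ρt)_B) / ρ_m.
Σt_A = 32900 m; Σt_B = 14550 m; Σ(ρt)_A = 95453; Σ(ρt)_B = 36890.3 (in m·g/cm³).
e = (32900 − 14550) − (95453 − 36890.3) / 3.25 = 331 m.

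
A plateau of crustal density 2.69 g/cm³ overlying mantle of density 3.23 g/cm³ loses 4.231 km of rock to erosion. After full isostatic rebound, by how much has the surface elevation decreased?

Rebound u = e ρ_c/ρ_m = 4.231 km × 2.69/3.23 = 3.524 km.
Net surface drop = e − u = 4.231 km − 3.524 km = e (ρ_m − ρ_c)/ρ_m = 0.707 km.

0.707 km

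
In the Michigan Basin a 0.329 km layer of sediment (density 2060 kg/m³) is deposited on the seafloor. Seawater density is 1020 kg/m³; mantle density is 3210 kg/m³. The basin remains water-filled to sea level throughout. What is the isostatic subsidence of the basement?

Submarine loading: the sediment displaces seawater, and the subsidence is in turn flooded, so s (ρ_m − ρ_w) = t (ρ_sed − ρ_w).
s = 0.329 km × (2060 − 1020) / (3210 − 1020) = 0.156 km.

0.156 km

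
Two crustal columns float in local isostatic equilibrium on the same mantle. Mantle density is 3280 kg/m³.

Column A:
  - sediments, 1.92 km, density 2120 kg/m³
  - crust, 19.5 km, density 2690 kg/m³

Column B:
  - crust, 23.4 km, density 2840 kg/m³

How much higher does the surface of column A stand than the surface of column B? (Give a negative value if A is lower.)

1.05 km

For any compensation level in the mantle, the mantle terms cancel and isostasy reduces to e = (Σt_A − Σt_B) − (Σ(ρt)_A − Σ(ρt)_B) / ρ_m.
Σt_A = 21.42 km; Σt_B = 23.4 km; Σ(ρt)_A = 56525.4; Σ(ρt)_B = 66456 (in km·kg/m³).
e = (21.42 − 23.4) − (56525.4 − 66456) / 3280 = 1.05 km.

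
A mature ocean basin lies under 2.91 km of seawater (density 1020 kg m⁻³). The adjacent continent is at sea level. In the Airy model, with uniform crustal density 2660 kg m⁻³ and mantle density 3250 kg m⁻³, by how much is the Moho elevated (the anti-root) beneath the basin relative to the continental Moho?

Isostatic balance requires: replacing crust with seawater at the top is compensated by replacing crust with mantle at the base: d (ρ_c − ρ_w) = a (ρ_m − ρ_c).
a = d (ρ_c − ρ_w)/(ρ_m − ρ_c) = 2.91 km × 1640/590 = 8.09 km.

8.09 km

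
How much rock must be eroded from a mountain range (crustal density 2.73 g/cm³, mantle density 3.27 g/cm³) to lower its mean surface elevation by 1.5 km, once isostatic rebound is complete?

9.08 km

Net drop Δ = e − u = e − e ρ_c/ρ_m = e (ρ_m − ρ_c)/ρ_m.
e = Δ ρ_m/(ρ_m − ρ_c) = 1.5 km × 3.27/0.54 = 9.08 km.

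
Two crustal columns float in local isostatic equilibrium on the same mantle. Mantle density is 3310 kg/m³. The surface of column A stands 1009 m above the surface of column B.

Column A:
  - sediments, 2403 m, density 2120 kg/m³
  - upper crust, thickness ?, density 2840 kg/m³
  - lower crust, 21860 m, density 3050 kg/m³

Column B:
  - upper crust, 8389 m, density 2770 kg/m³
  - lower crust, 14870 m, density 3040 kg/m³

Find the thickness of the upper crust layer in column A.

7110 m

Take the compensation level at the base of the deeper column (depth z_c below the surface of column A) and equate Σ ρ_i t_i down to z_c; mantle fills any gap and the z_c terms cancel.
Column A: 2403×2120 + x×2840 + 21860×3050 + (z_c − 24263 − x)×3310
Column B: 1009×0 + 8389×2770 + 14870×3040 + (z_c − 1009 − 23259)×3310
The z_c×3310 term appears on both sides and cancels. Collect the known terms of each column as K = Σ(ρt)_known − 3310 × (depth of known layers): K_A = 71767360 − 3310×24263 = −8543170; K_B = 68442330 − 3310×(1009 + 23259) = −11884750.
Balance: K_A − x×(3310 − 2840) = K_B, so x = (K_A − K_B)/(3310 − 2840) = 3341580/470 = 7110 m.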